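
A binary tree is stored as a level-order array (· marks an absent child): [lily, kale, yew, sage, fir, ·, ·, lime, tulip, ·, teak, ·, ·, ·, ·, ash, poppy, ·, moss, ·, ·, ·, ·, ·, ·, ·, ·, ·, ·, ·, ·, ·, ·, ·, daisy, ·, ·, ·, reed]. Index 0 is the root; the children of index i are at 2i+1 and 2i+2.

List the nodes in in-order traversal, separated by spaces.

In-order visits the left subtree, then the node, then the right subtree.
At lily: go left to kale.
  At kale: go left to sage.
    At sage: go left to lime.
      At lime: go left to ash.
        ash is a leaf — visit ash.
      Visit lime.
      At lime: go right to poppy.
        At poppy: no left child.
        Visit poppy.
        At poppy: go right to daisy.
          daisy is a leaf — visit daisy.
    Visit sage.
    At sage: go right to tulip.
      At tulip: no left child.
      Visit tulip.
      At tulip: go right to moss.
        At moss: no left child.
        Visit moss.
        At moss: go right to reed.
          reed is a leaf — visit reed.
  Visit kale.
  At kale: go right to fir.
    At fir: no left child.
    Visit fir.
    At fir: go right to teak.
      teak is a leaf — visit teak.
Visit lily.
At lily: go right to yew.
  yew is a leaf — visit yew.

ash lime poppy daisy sage tulip moss reed kale fir teak lily yew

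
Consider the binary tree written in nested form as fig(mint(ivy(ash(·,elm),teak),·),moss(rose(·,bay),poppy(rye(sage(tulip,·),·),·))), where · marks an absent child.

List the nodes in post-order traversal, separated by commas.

elm, ash, teak, ivy, mint, bay, rose, tulip, sage, rye, poppy, moss, fig

Post-order visits the left subtree, then the right subtree, then the node.
At fig: go left to mint.
  At mint: go left to ivy.
    At ivy: go left to ash.
      At ash: no left child.
      At ash: go right to elm.
        elm is a leaf — visit elm.
      Visit ash.
    At ivy: go right to teak.
      teak is a leaf — visit teak.
    Visit ivy.
  At mint: no right child.
  Visit mint.
At fig: go right to moss.
  At moss: go left to rose.
    At rose: no left child.
    At rose: go right to bay.
      bay is a leaf — visit bay.
    Visit rose.
  At moss: go right to poppy.
    At poppy: go left to rye.
      At rye: go left to sage.
        At sage: go left to tulip.
          tulip is a leaf — visit tulip.
        At sage: no right child.
        Visit sage.
      At rye: no right child.
      Visit rye.
    At poppy: no right child.
    Visit poppy.
  Visit moss.
Visit fig.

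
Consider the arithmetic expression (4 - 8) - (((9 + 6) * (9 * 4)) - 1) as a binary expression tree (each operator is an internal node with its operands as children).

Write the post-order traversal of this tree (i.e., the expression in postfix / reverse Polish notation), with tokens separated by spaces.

Post-order on an expression tree gives postfix notation: for each operator, emit left operand, right operand, then the operator.

4 8 - 9 6 + 9 4 * * 1 - -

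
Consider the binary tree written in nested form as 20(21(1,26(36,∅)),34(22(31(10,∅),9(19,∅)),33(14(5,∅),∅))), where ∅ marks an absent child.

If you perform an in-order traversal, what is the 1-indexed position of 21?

2

In-order visits the left subtree, then the node, then the right subtree.
At 20: go left to 21.
  At 21: go left to 1.
    1 is a leaf — visit 1.
  Visit 21.
  At 21: go right to 26.
    At 26: go left to 36.
      36 is a leaf — visit 36.
    Visit 26.
    At 26: no right child.
Visit 20.
At 20: go right to 34.
  At 34: go left to 22.
    At 22: go left to 31.
      At 31: go left to 10.
        10 is a leaf — visit 10.
      Visit 31.
      At 31: no right child.
    Visit 22.
    At 22: go right to 9.
      At 9: go left to 19.
        19 is a leaf — visit 19.
      Visit 9.
      At 9: no right child.
  Visit 34.
  At 34: go right to 33.
    At 33: go left to 14.
      At 14: go left to 5.
        5 is a leaf — visit 5.
      Visit 14.
      At 14: no right child.
    Visit 33.
    At 33: no right child.
Full in-order sequence: 1, 21, 36, 26, 20, 10, 31, 22, 19, 9, 34, 5, 14, 33.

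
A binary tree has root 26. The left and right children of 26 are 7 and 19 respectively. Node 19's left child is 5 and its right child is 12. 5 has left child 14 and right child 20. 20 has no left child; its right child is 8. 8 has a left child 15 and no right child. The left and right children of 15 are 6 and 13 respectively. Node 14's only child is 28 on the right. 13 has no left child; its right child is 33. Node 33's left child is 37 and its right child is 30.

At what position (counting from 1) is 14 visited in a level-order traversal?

Level-order visits nodes level by level from the root, left to right within each level.
Level 0: 26
Level 1: 7, 19
Level 2: 5, 12
Level 3: 14, 20
Level 4: 28, 8
Level 5: 15
Level 6: 6, 13
Level 7: 33
Level 8: 37, 30
Full level-order sequence: 26, 7, 19, 5, 12, 14, 20, 28, 8, 15, 6, 13, 33, 37, 30.

6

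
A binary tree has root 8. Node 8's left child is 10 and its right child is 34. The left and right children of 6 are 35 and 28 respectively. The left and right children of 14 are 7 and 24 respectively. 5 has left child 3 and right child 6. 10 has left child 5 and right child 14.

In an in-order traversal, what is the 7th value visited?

7

In-order visits the left subtree, then the node, then the right subtree.
At 8: go left to 10.
  At 10: go left to 5.
    At 5: go left to 3.
      3 is a leaf — visit 3.
    Visit 5.
    At 5: go right to 6.
      At 6: go left to 35.
        35 is a leaf — visit 35.
      Visit 6.
      At 6: go right to 28.
        28 is a leaf — visit 28.
  Visit 10.
  At 10: go right to 14.
    At 14: go left to 7.
      7 is a leaf — visit 7.
    Visit 14.
    At 14: go right to 24.
      24 is a leaf — visit 24.
Visit 8.
At 8: go right to 34.
  34 is a leaf — visit 34.
Full in-order sequence: 3, 5, 35, 6, 28, 10, 7, 14, 24, 8, 34.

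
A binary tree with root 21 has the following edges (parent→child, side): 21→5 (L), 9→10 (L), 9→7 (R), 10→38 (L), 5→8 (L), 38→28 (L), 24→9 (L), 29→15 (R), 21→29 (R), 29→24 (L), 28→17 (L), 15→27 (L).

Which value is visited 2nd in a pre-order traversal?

5

Pre-order visits the node, then its left subtree, then its right subtree.
Visit 21.
At 21: go left to 5.
  Visit 5.
  At 5: go left to 8.
    8 is a leaf — visit 8.
  At 5: no right child.
At 21: go right to 29.
  Visit 29.
  At 29: go left to 24.
    Visit 24.
    At 24: go left to 9.
      Visit 9.
      At 9: go left to 10.
        Visit 10.
        At 10: go left to 38.
          Visit 38.
          At 38: go left to 28.
            Visit 28.
            At 28: go left to 17.
              17 is a leaf — visit 17.
            At 28: no right child.
          At 38: no right child.
        At 10: no right child.
      At 9: go right to 7.
        7 is a leaf — visit 7.
    At 24: no right child.
  At 29: go right to 15.
    Visit 15.
    At 15: go left to 27.
      27 is a leaf — visit 27.
    At 15: no right child.
Full pre-order sequence: 21, 5, 8, 29, 24, 9, 10, 38, 28, 17, 7, 15, 27.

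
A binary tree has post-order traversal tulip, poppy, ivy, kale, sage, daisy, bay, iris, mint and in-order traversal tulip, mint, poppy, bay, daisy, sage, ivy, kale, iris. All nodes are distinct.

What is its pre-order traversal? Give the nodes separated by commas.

The last element of post-order is the root; it splits in-order into left and right subtrees.
Root mint: left subtree has 1 node {tulip}, right has 7 {poppy, bay, daisy, sage, ivy, kale, iris}.
  Root iris: left subtree has 6 nodes {poppy, bay, daisy, sage, ivy, kale}, right has 0 { }.
    Root bay: left subtree has 1 node {poppy}, right has 4 {daisy, sage, ivy, kale}.
      Root daisy: left subtree has 0 nodes { }, right has 3 {sage, ivy, kale}.
        Root sage: left subtree has 0 nodes { }, right has 2 {ivy, kale}.
          Root kale: left subtree has 1 node {ivy}, right has 0 { }.

mint, tulip, iris, bay, poppy, daisy, sage, kale, ivy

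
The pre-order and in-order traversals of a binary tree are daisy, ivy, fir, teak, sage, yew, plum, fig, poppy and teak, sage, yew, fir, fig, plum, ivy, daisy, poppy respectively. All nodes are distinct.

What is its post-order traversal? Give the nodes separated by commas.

yew, sage, teak, fig, plum, fir, ivy, poppy, daisy

The first element of pre-order is the root; it splits in-order into left and right subtrees.
Root daisy: left subtree has 7 nodes {teak, sage, yew, fir, fig, plum, ivy}, right has 1 {poppy}.
  Root ivy: left subtree has 6 nodes {teak, sage, yew, fir, fig, plum}, right has 0 { }.
    Root fir: left subtree has 3 nodes {teak, sage, yew}, right has 2 {fig, plum}.
      Root teak: left subtree has 0 nodes { }, right has 2 {sage, yew}.
        Root sage: left subtree has 0 nodes { }, right has 1 {yew}.
      Root plum: left subtree has 1 node {fig}, right has 0 { }.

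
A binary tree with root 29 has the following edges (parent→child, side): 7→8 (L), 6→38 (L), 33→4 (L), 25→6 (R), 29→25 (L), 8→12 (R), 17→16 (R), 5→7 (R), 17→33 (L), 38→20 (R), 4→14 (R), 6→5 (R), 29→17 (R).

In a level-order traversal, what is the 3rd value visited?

17

Level-order visits nodes level by level from the root, left to right within each level.
Level 0: 29
Level 1: 25, 17
Level 2: 6, 33, 16
Level 3: 38, 5, 4
Level 4: 20, 7, 14
Level 5: 8
Level 6: 12
Full level-order sequence: 29, 25, 17, 6, 33, 16, 38, 5, 4, 20, 7, 14, 8, 12.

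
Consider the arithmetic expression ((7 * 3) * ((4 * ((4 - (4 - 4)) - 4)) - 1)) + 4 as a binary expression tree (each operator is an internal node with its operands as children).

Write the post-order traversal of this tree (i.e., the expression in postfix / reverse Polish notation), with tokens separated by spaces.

Post-order on an expression tree gives postfix notation: for each operator, emit left operand, right operand, then the operator.

7 3 * 4 4 4 4 - - 4 - * 1 - * 4 +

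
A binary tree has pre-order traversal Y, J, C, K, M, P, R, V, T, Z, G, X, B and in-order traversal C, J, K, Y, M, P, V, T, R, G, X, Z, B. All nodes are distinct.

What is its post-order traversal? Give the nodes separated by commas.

C, K, J, T, V, X, G, B, Z, R, P, M, Y

The first element of pre-order is the root; it splits in-order into left and right subtrees.
Root Y: left subtree has 3 nodes {C, J, K}, right has 9 {M, P, V, T, R, G, X, Z, B}.
  Root J: left subtree has 1 node {C}, right has 1 {K}.
  Root M: left subtree has 0 nodes { }, right has 8 {P, V, T, R, G, X, Z, B}.
    Root P: left subtree has 0 nodes { }, right has 7 {V, T, R, G, X, Z, B}.
      Root R: left subtree has 2 nodes {V, T}, right has 4 {G, X, Z, B}.
        Root V: left subtree has 0 nodes { }, right has 1 {T}.
        Root Z: left subtree has 2 nodes {G, X}, right has 1 {B}.
          Root G: left subtree has 0 nodes { }, right has 1 {X}.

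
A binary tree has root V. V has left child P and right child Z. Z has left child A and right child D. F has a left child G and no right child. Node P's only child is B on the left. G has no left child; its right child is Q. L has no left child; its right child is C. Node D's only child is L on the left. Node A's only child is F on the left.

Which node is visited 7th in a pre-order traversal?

G

Pre-order visits the node, then its left subtree, then its right subtree.
Visit V.
At V: go left to P.
  Visit P.
  At P: go left to B.
    B is a leaf — visit B.
  At P: no right child.
At V: go right to Z.
  Visit Z.
  At Z: go left to A.
    Visit A.
    At A: go left to F.
      Visit F.
      At F: go left to G.
        Visit G.
        At G: no left child.
        At G: go right to Q.
          Q is a leaf — visit Q.
      At F: no right child.
    At A: no right child.
  At Z: go right to D.
    Visit D.
    At D: go left to L.
      Visit L.
      At L: no left child.
      At L: go right to C.
        C is a leaf — visit C.
    At D: no right child.
Full pre-order sequence: V, P, B, Z, A, F, G, Q, D, L, C.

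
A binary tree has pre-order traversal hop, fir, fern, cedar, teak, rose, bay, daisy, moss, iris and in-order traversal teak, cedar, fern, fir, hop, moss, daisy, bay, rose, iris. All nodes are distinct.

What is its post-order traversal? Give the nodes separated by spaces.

The first element of pre-order is the root; it splits in-order into left and right subtrees.
Root hop: left subtree has 4 nodes {teak, cedar, fern, fir}, right has 5 {moss, daisy, bay, rose, iris}.
  Root fir: left subtree has 3 nodes {teak, cedar, fern}, right has 0 { }.
    Root fern: left subtree has 2 nodes {teak, cedar}, right has 0 { }.
      Root cedar: left subtree has 1 node {teak}, right has 0 { }.
  Root rose: left subtree has 3 nodes {moss, daisy, bay}, right has 1 {iris}.
    Root bay: left subtree has 2 nodes {moss, daisy}, right has 0 { }.
      Root daisy: left subtree has 1 node {moss}, right has 0 { }.

teak cedar fern fir moss daisy bay iris rose hop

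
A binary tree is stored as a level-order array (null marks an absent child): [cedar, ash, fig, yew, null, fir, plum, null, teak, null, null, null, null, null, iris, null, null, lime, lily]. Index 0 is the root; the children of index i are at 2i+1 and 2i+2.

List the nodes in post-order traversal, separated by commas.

lime, lily, teak, yew, ash, fir, iris, plum, fig, cedar

Post-order visits the left subtree, then the right subtree, then the node.
At cedar: go left to ash.
  At ash: go left to yew.
    At yew: no left child.
    At yew: go right to teak.
      At teak: go left to lime.
        lime is a leaf — visit lime.
      At teak: go right to lily.
        lily is a leaf — visit lily.
      Visit teak.
    Visit yew.
  At ash: no right child.
  Visit ash.
At cedar: go right to fig.
  At fig: go left to fir.
    fir is a leaf — visit fir.
  At fig: go right to plum.
    At plum: no left child.
    At plum: go right to iris.
      iris is a leaf — visit iris.
    Visit plum.
  Visit fig.
Visit cedar.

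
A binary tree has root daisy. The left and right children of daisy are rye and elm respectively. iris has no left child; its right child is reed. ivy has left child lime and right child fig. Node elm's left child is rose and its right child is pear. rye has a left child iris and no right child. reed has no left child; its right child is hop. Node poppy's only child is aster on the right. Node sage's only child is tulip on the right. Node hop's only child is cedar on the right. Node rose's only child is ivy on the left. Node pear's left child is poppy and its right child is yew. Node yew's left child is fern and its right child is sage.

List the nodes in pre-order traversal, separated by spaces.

daisy rye iris reed hop cedar elm rose ivy lime fig pear poppy aster yew fern sage tulip

Pre-order visits the node, then its left subtree, then its right subtree.
Visit daisy.
At daisy: go left to rye.
  Visit rye.
  At rye: go left to iris.
    Visit iris.
    At iris: no left child.
    At iris: go right to reed.
      Visit reed.
      At reed: no left child.
      At reed: go right to hop.
        Visit hop.
        At hop: no left child.
        At hop: go right to cedar.
          cedar is a leaf — visit cedar.
  At rye: no right child.
At daisy: go right to elm.
  Visit elm.
  At elm: go left to rose.
    Visit rose.
    At rose: go left to ivy.
      Visit ivy.
      At ivy: go left to lime.
        lime is a leaf — visit lime.
      At ivy: go right to fig.
        fig is a leaf — visit fig.
    At rose: no right child.
  At elm: go right to pear.
    Visit pear.
    At pear: go left to poppy.
      Visit poppy.
      At poppy: no left child.
      At poppy: go right to aster.
        aster is a leaf — visit aster.
    At pear: go right to yew.
      Visit yew.
      At yew: go left to fern.
        fern is a leaf — visit fern.
      At yew: go right to sage.
        Visit sage.
        At sage: no left child.
        At sage: go right to tulip.
          tulip is a leaf — visit tulip.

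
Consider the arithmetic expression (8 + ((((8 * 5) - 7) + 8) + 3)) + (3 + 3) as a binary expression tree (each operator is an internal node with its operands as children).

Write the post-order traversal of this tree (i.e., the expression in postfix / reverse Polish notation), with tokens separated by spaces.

Post-order on an expression tree gives postfix notation: for each operator, emit left operand, right operand, then the operator.

8 8 5 * 7 - 8 + 3 + + 3 3 + +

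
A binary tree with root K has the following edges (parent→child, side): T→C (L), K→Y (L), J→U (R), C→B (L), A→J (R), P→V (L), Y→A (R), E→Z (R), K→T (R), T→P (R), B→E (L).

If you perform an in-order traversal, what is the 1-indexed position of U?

4

In-order visits the left subtree, then the node, then the right subtree.
At K: go left to Y.
  At Y: no left child.
  Visit Y.
  At Y: go right to A.
    At A: no left child.
    Visit A.
    At A: go right to J.
      At J: no left child.
      Visit J.
      At J: go right to U.
        U is a leaf — visit U.
Visit K.
At K: go right to T.
  At T: go left to C.
    At C: go left to B.
      At B: go left to E.
        At E: no left child.
        Visit E.
        At E: go right to Z.
          Z is a leaf — visit Z.
      Visit B.
      At B: no right child.
    Visit C.
    At C: no right child.
  Visit T.
  At T: go right to P.
    At P: go left to V.
      V is a leaf — visit V.
    Visit P.
    At P: no right child.
Full in-order sequence: Y, A, J, U, K, E, Z, B, C, T, V, P.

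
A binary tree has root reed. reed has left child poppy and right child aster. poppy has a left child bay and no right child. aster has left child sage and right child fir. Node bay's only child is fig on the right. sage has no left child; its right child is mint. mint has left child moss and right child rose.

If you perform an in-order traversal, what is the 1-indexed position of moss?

In-order visits the left subtree, then the node, then the right subtree.
At reed: go left to poppy.
  At poppy: go left to bay.
    At bay: no left child.
    Visit bay.
    At bay: go right to fig.
      fig is a leaf — visit fig.
  Visit poppy.
  At poppy: no right child.
Visit reed.
At reed: go right to aster.
  At aster: go left to sage.
    At sage: no left child.
    Visit sage.
    At sage: go right to mint.
      At mint: go left to moss.
        moss is a leaf — visit moss.
      Visit mint.
      At mint: go right to rose.
        rose is a leaf — visit rose.
  Visit aster.
  At aster: go right to fir.
    fir is a leaf — visit fir.
Full in-order sequence: bay, fig, poppy, reed, sage, moss, mint, rose, aster, fir.

6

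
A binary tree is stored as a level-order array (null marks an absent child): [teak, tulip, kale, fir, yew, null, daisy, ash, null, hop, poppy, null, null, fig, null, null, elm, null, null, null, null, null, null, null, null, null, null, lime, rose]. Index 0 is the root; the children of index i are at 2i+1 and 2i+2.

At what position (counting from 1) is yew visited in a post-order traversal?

Post-order visits the left subtree, then the right subtree, then the node.
At teak: go left to tulip.
  At tulip: go left to fir.
    At fir: go left to ash.
      At ash: no left child.
      At ash: go right to elm.
        elm is a leaf — visit elm.
      Visit ash.
    At fir: no right child.
    Visit fir.
  At tulip: go right to yew.
    At yew: go left to hop.
      hop is a leaf — visit hop.
    At yew: go right to poppy.
      poppy is a leaf — visit poppy.
    Visit yew.
  Visit tulip.
At teak: go right to kale.
  At kale: no left child.
  At kale: go right to daisy.
    At daisy: go left to fig.
      At fig: go left to lime.
        lime is a leaf — visit lime.
      At fig: go right to rose.
        rose is a leaf — visit rose.
      Visit fig.
    At daisy: no right child.
    Visit daisy.
  Visit kale.
Visit teak.
Full post-order sequence: elm, ash, fir, hop, poppy, yew, tulip, lime, rose, fig, daisy, kale, teak.

6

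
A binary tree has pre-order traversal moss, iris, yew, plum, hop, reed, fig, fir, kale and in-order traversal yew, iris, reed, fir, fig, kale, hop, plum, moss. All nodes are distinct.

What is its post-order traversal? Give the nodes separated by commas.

The first element of pre-order is the root; it splits in-order into left and right subtrees.
Root moss: left subtree has 8 nodes {yew, iris, reed, fir, fig, kale, hop, plum}, right has 0 { }.
  Root iris: left subtree has 1 node {yew}, right has 6 {reed, fir, fig, kale, hop, plum}.
    Root plum: left subtree has 5 nodes {reed, fir, fig, kale, hop}, right has 0 { }.
      Root hop: left subtree has 4 nodes {reed, fir, fig, kale}, right has 0 { }.
        Root reed: left subtree has 0 nodes { }, right has 3 {fir, fig, kale}.
          Root fig: left subtree has 1 node {fir}, right has 1 {kale}.

yew, fir, kale, fig, reed, hop, plum, iris, moss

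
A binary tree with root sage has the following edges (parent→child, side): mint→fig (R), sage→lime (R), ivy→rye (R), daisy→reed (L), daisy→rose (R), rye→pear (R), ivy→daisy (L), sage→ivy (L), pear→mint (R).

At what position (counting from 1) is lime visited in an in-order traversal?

10

In-order visits the left subtree, then the node, then the right subtree.
At sage: go left to ivy.
  At ivy: go left to daisy.
    At daisy: go left to reed.
      reed is a leaf — visit reed.
    Visit daisy.
    At daisy: go right to rose.
      rose is a leaf — visit rose.
  Visit ivy.
  At ivy: go right to rye.
    At rye: no left child.
    Visit rye.
    At rye: go right to pear.
      At pear: no left child.
      Visit pear.
      At pear: go right to mint.
        At mint: no left child.
        Visit mint.
        At mint: go right to fig.
          fig is a leaf — visit fig.
Visit sage.
At sage: go right to lime.
  lime is a leaf — visit lime.
Full in-order sequence: reed, daisy, rose, ivy, rye, pear, mint, fig, sage, lime.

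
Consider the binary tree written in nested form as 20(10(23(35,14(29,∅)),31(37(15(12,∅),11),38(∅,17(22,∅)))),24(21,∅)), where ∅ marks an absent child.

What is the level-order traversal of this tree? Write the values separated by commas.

20, 10, 24, 23, 31, 21, 35, 14, 37, 38, 29, 15, 11, 17, 12, 22

Level-order visits nodes level by level from the root, left to right within each level.
Level 0: 20
Level 1: 10, 24
Level 2: 23, 31, 21
Level 3: 35, 14, 37, 38
Level 4: 29, 15, 11, 17
Level 5: 12, 22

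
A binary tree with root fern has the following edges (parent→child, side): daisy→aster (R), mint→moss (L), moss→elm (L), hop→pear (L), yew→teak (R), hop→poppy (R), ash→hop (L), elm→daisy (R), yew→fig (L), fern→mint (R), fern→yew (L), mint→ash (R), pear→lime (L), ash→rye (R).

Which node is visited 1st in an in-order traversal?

fig

In-order visits the left subtree, then the node, then the right subtree.
At fern: go left to yew.
  At yew: go left to fig.
    fig is a leaf — visit fig.
  Visit yew.
  At yew: go right to teak.
    teak is a leaf — visit teak.
Visit fern.
At fern: go right to mint.
  At mint: go left to moss.
    At moss: go left to elm.
      At elm: no left child.
      Visit elm.
      At elm: go right to daisy.
        At daisy: no left child.
        Visit daisy.
        At daisy: go right to aster.
          aster is a leaf — visit aster.
    Visit moss.
    At moss: no right child.
  Visit mint.
  At mint: go right to ash.
    At ash: go left to hop.
      At hop: go left to pear.
        At pear: go left to lime.
          lime is a leaf — visit lime.
        Visit pear.
        At pear: no right child.
      Visit hop.
      At hop: go right to poppy.
        poppy is a leaf — visit poppy.
    Visit ash.
    At ash: go right to rye.
      rye is a leaf — visit rye.
Full in-order sequence: fig, yew, teak, fern, elm, daisy, aster, moss, mint, lime, pear, hop, poppy, ash, rye.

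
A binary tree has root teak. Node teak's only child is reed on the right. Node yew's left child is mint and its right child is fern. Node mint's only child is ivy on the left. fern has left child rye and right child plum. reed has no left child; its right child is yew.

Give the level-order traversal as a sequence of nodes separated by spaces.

teak reed yew mint fern ivy rye plum

Level-order visits nodes level by level from the root, left to right within each level.
Level 0: teak
Level 1: reed
Level 2: yew
Level 3: mint, fern
Level 4: ivy, rye, plum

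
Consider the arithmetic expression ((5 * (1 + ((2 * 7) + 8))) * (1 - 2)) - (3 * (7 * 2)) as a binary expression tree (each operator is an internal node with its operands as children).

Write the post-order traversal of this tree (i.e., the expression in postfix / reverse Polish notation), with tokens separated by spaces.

5 1 2 7 * 8 + + * 1 2 - * 3 7 2 * * -

Post-order on an expression tree gives postfix notation: for each operator, emit left operand, right operand, then the operator.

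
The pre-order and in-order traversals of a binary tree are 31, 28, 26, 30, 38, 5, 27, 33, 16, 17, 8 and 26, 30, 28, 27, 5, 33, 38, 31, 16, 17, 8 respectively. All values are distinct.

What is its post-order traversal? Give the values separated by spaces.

30 26 27 33 5 38 28 8 17 16 31

The first element of pre-order is the root; it splits in-order into left and right subtrees.
Root 31: left subtree has 7 nodes {26, 30, 28, 27, 5, 33, 38}, right has 3 {16, 17, 8}.
  Root 28: left subtree has 2 nodes {26, 30}, right has 4 {27, 5, 33, 38}.
    Root 26: left subtree has 0 nodes { }, right has 1 {30}.
    Root 38: left subtree has 3 nodes {27, 5, 33}, right has 0 { }.
      Root 5: left subtree has 1 node {27}, right has 1 {33}.
  Root 16: left subtree has 0 nodes { }, right has 2 {17, 8}.
    Root 17: left subtree has 0 nodes { }, right has 1 {8}.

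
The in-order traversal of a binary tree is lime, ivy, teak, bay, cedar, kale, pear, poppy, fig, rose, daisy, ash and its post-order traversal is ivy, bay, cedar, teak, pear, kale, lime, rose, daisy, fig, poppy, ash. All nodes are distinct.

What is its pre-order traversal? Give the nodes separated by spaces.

ash poppy lime kale teak ivy cedar bay pear fig daisy rose

The last element of post-order is the root; it splits in-order into left and right subtrees.
Root ash: left subtree has 11 nodes {lime, ivy, teak, bay, cedar, kale, pear, poppy, fig, rose, daisy}, right has 0 { }.
  Root poppy: left subtree has 7 nodes {lime, ivy, teak, bay, cedar, kale, pear}, right has 3 {fig, rose, daisy}.
    Root lime: left subtree has 0 nodes { }, right has 6 {ivy, teak, bay, cedar, kale, pear}.
      Root kale: left subtree has 4 nodes {ivy, teak, bay, cedar}, right has 1 {pear}.
        Root teak: left subtree has 1 node {ivy}, right has 2 {bay, cedar}.
          Root cedar: left subtree has 1 node {bay}, right has 0 { }.
    Root fig: left subtree has 0 nodes { }, right has 2 {rose, daisy}.
      Root daisy: left subtree has 1 node {rose}, right has 0 { }.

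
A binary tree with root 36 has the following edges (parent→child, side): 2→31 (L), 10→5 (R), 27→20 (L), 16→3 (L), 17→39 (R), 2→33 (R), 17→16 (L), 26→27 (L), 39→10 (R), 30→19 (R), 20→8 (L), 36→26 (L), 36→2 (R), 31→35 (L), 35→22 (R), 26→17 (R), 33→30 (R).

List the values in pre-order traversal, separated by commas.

Pre-order visits the node, then its left subtree, then its right subtree.
Visit 36.
At 36: go left to 26.
  Visit 26.
  At 26: go left to 27.
    Visit 27.
    At 27: go left to 20.
      Visit 20.
      At 20: go left to 8.
        8 is a leaf — visit 8.
      At 20: no right child.
    At 27: no right child.
  At 26: go right to 17.
    Visit 17.
    At 17: go left to 16.
      Visit 16.
      At 16: go left to 3.
        3 is a leaf — visit 3.
      At 16: no right child.
    At 17: go right to 39.
      Visit 39.
      At 39: no left child.
      At 39: go right to 10.
        Visit 10.
        At 10: no left child.
        At 10: go right to 5.
          5 is a leaf — visit 5.
At 36: go right to 2.
  Visit 2.
  At 2: go left to 31.
    Visit 31.
    At 31: go left to 35.
      Visit 35.
      At 35: no left child.
      At 35: go right to 22.
        22 is a leaf — visit 22.
    At 31: no right child.
  At 2: go right to 33.
    Visit 33.
    At 33: no left child.
    At 33: go right to 30.
      Visit 30.
      At 30: no left child.
      At 30: go right to 19.
        19 is a leaf — visit 19.

36, 26, 27, 20, 8, 17, 16, 3, 39, 10, 5, 2, 31, 35, 22, 33, 30, 19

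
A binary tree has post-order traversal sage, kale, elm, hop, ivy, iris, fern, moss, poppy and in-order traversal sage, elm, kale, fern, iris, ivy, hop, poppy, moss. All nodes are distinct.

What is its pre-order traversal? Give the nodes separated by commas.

The last element of post-order is the root; it splits in-order into left and right subtrees.
Root poppy: left subtree has 7 nodes {sage, elm, kale, fern, iris, ivy, hop}, right has 1 {moss}.
  Root fern: left subtree has 3 nodes {sage, elm, kale}, right has 3 {iris, ivy, hop}.
    Root elm: left subtree has 1 node {sage}, right has 1 {kale}.
    Root iris: left subtree has 0 nodes { }, right has 2 {ivy, hop}.
      Root ivy: left subtree has 0 nodes { }, right has 1 {hop}.

poppy, fern, elm, sage, kale, iris, ivy, hop, moss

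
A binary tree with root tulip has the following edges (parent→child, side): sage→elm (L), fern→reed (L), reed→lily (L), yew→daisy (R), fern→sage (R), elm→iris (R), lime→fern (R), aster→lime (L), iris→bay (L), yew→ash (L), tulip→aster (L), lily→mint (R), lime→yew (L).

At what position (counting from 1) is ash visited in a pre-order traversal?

Pre-order visits the node, then its left subtree, then its right subtree.
Visit tulip.
At tulip: go left to aster.
  Visit aster.
  At aster: go left to lime.
    Visit lime.
    At lime: go left to yew.
      Visit yew.
      At yew: go left to ash.
        ash is a leaf — visit ash.
      At yew: go right to daisy.
        daisy is a leaf — visit daisy.
    At lime: go right to fern.
      Visit fern.
      At fern: go left to reed.
        Visit reed.
        At reed: go left to lily.
          Visit lily.
          At lily: no left child.
          At lily: go right to mint.
            mint is a leaf — visit mint.
        At reed: no right child.
      At fern: go right to sage.
        Visit sage.
        At sage: go left to elm.
          Visit elm.
          At elm: no left child.
          At elm: go right to iris.
            Visit iris.
            At iris: go left to bay.
              bay is a leaf — visit bay.
            At iris: no right child.
        At sage: no right child.
  At aster: no right child.
At tulip: no right child.
Full pre-order sequence: tulip, aster, lime, yew, ash, daisy, fern, reed, lily, mint, sage, elm, iris, bay.

5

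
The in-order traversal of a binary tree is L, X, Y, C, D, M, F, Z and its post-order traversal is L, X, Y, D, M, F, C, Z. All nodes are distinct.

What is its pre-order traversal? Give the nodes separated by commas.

The last element of post-order is the root; it splits in-order into left and right subtrees.
Root Z: left subtree has 7 nodes {L, X, Y, C, D, M, F}, right has 0 { }.
  Root C: left subtree has 3 nodes {L, X, Y}, right has 3 {D, M, F}.
    Root Y: left subtree has 2 nodes {L, X}, right has 0 { }.
      Root X: left subtree has 1 node {L}, right has 0 { }.
    Root F: left subtree has 2 nodes {D, M}, right has 0 { }.
      Root M: left subtree has 1 node {D}, right has 0 { }.

Z, C, Y, X, L, F, M, D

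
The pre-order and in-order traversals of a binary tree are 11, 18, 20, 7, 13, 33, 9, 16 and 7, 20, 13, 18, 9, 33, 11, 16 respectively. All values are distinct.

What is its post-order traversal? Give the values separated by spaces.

7 13 20 9 33 18 16 11

The first element of pre-order is the root; it splits in-order into left and right subtrees.
Root 11: left subtree has 6 nodes {7, 20, 13, 18, 9, 33}, right has 1 {16}.
  Root 18: left subtree has 3 nodes {7, 20, 13}, right has 2 {9, 33}.
    Root 20: left subtree has 1 node {7}, right has 1 {13}.
    Root 33: left subtree has 1 node {9}, right has 0 { }.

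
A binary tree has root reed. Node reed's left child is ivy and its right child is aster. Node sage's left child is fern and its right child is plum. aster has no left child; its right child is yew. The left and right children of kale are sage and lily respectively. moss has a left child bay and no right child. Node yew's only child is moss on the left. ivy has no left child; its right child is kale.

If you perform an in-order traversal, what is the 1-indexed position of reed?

In-order visits the left subtree, then the node, then the right subtree.
At reed: go left to ivy.
  At ivy: no left child.
  Visit ivy.
  At ivy: go right to kale.
    At kale: go left to sage.
      At sage: go left to fern.
        fern is a leaf — visit fern.
      Visit sage.
      At sage: go right to plum.
        plum is a leaf — visit plum.
    Visit kale.
    At kale: go right to lily.
      lily is a leaf — visit lily.
Visit reed.
At reed: go right to aster.
  At aster: no left child.
  Visit aster.
  At aster: go right to yew.
    At yew: go left to moss.
      At moss: go left to bay.
        bay is a leaf — visit bay.
      Visit moss.
      At moss: no right child.
    Visit yew.
    At yew: no right child.
Full in-order sequence: ivy, fern, sage, plum, kale, lily, reed, aster, bay, moss, yew.

7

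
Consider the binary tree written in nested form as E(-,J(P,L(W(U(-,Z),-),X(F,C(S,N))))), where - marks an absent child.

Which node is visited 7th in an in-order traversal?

L

In-order visits the left subtree, then the node, then the right subtree.
At E: no left child.
Visit E.
At E: go right to J.
  At J: go left to P.
    P is a leaf — visit P.
  Visit J.
  At J: go right to L.
    At L: go left to W.
      At W: go left to U.
        At U: no left child.
        Visit U.
        At U: go right to Z.
          Z is a leaf — visit Z.
      Visit W.
      At W: no right child.
    Visit L.
    At L: go right to X.
      At X: go left to F.
        F is a leaf — visit F.
      Visit X.
      At X: go right to C.
        At C: go left to S.
          S is a leaf — visit S.
        Visit C.
        At C: go right to N.
          N is a leaf — visit N.
Full in-order sequence: E, P, J, U, Z, W, L, F, X, S, C, N.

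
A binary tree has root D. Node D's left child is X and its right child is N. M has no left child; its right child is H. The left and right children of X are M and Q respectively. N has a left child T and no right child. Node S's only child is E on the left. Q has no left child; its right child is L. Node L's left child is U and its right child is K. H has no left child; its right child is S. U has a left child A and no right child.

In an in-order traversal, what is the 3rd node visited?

In-order visits the left subtree, then the node, then the right subtree.
At D: go left to X.
  At X: go left to M.
    At M: no left child.
    Visit M.
    At M: go right to H.
      At H: no left child.
      Visit H.
      At H: go right to S.
        At S: go left to E.
          E is a leaf — visit E.
        Visit S.
        At S: no right child.
  Visit X.
  At X: go right to Q.
    At Q: no left child.
    Visit Q.
    At Q: go right to L.
      At L: go left to U.
        At U: go left to A.
          A is a leaf — visit A.
        Visit U.
        At U: no right child.
      Visit L.
      At L: go right to K.
        K is a leaf — visit K.
Visit D.
At D: go right to N.
  At N: go left to T.
    T is a leaf — visit T.
  Visit N.
  At N: no right child.
Full in-order sequence: M, H, E, S, X, Q, A, U, L, K, D, T, N.

E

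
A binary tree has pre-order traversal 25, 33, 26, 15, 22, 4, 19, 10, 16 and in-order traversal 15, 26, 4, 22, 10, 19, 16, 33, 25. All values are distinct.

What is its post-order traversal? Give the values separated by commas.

15, 4, 10, 16, 19, 22, 26, 33, 25

The first element of pre-order is the root; it splits in-order into left and right subtrees.
Root 25: left subtree has 8 nodes {15, 26, 4, 22, 10, 19, 16, 33}, right has 0 { }.
  Root 33: left subtree has 7 nodes {15, 26, 4, 22, 10, 19, 16}, right has 0 { }.
    Root 26: left subtree has 1 node {15}, right has 5 {4, 22, 10, 19, 16}.
      Root 22: left subtree has 1 node {4}, right has 3 {10, 19, 16}.
        Root 19: left subtree has 1 node {10}, right has 1 {16}.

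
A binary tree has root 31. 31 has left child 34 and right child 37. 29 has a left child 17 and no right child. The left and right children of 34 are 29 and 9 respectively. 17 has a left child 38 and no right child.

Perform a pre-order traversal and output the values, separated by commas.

Pre-order visits the node, then its left subtree, then its right subtree.
Visit 31.
At 31: go left to 34.
  Visit 34.
  At 34: go left to 29.
    Visit 29.
    At 29: go left to 17.
      Visit 17.
      At 17: go left to 38.
        38 is a leaf — visit 38.
      At 17: no right child.
    At 29: no right child.
  At 34: go right to 9.
    9 is a leaf — visit 9.
At 31: go right to 37.
  37 is a leaf — visit 37.

31, 34, 29, 17, 38, 9, 37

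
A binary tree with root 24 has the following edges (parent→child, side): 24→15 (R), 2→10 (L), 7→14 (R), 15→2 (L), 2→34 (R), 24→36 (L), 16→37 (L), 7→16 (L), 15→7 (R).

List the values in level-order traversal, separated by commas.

24, 36, 15, 2, 7, 10, 34, 16, 14, 37

Level-order visits nodes level by level from the root, left to right within each level.
Level 0: 24
Level 1: 36, 15
Level 2: 2, 7
Level 3: 10, 34, 16, 14
Level 4: 37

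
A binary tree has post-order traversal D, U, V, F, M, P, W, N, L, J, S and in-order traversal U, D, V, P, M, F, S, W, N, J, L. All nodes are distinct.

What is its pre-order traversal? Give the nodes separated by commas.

The last element of post-order is the root; it splits in-order into left and right subtrees.
Root S: left subtree has 6 nodes {U, D, V, P, M, F}, right has 4 {W, N, J, L}.
  Root P: left subtree has 3 nodes {U, D, V}, right has 2 {M, F}.
    Root V: left subtree has 2 nodes {U, D}, right has 0 { }.
      Root U: left subtree has 0 nodes { }, right has 1 {D}.
    Root M: left subtree has 0 nodes { }, right has 1 {F}.
  Root J: left subtree has 2 nodes {W, N}, right has 1 {L}.
    Root N: left subtree has 1 node {W}, right has 0 { }.

S, P, V, U, D, M, F, J, N, W, L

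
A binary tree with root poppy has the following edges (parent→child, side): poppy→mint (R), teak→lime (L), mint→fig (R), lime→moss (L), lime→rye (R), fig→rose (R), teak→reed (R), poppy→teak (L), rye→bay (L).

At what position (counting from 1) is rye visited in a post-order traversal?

Post-order visits the left subtree, then the right subtree, then the node.
At poppy: go left to teak.
  At teak: go left to lime.
    At lime: go left to moss.
      moss is a leaf — visit moss.
    At lime: go right to rye.
      At rye: go left to bay.
        bay is a leaf — visit bay.
      At rye: no right child.
      Visit rye.
    Visit lime.
  At teak: go right to reed.
    reed is a leaf — visit reed.
  Visit teak.
At poppy: go right to mint.
  At mint: no left child.
  At mint: go right to fig.
    At fig: no left child.
    At fig: go right to rose.
      rose is a leaf — visit rose.
    Visit fig.
  Visit mint.
Visit poppy.
Full post-order sequence: moss, bay, rye, lime, reed, teak, rose, fig, mint, poppy.

3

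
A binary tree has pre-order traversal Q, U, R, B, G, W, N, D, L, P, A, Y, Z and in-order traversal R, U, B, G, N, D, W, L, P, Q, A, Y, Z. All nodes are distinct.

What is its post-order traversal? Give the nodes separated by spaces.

R D N P L W G B U Z Y A Q

The first element of pre-order is the root; it splits in-order into left and right subtrees.
Root Q: left subtree has 9 nodes {R, U, B, G, N, D, W, L, P}, right has 3 {A, Y, Z}.
  Root U: left subtree has 1 node {R}, right has 7 {B, G, N, D, W, L, P}.
    Root B: left subtree has 0 nodes { }, right has 6 {G, N, D, W, L, P}.
      Root G: left subtree has 0 nodes { }, right has 5 {N, D, W, L, P}.
        Root W: left subtree has 2 nodes {N, D}, right has 2 {L, P}.
          Root N: left subtree has 0 nodes { }, right has 1 {D}.
          Root L: left subtree has 0 nodes { }, right has 1 {P}.
  Root A: left subtree has 0 nodes { }, right has 2 {Y, Z}.
    Root Y: left subtree has 0 nodes { }, right has 1 {Z}.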